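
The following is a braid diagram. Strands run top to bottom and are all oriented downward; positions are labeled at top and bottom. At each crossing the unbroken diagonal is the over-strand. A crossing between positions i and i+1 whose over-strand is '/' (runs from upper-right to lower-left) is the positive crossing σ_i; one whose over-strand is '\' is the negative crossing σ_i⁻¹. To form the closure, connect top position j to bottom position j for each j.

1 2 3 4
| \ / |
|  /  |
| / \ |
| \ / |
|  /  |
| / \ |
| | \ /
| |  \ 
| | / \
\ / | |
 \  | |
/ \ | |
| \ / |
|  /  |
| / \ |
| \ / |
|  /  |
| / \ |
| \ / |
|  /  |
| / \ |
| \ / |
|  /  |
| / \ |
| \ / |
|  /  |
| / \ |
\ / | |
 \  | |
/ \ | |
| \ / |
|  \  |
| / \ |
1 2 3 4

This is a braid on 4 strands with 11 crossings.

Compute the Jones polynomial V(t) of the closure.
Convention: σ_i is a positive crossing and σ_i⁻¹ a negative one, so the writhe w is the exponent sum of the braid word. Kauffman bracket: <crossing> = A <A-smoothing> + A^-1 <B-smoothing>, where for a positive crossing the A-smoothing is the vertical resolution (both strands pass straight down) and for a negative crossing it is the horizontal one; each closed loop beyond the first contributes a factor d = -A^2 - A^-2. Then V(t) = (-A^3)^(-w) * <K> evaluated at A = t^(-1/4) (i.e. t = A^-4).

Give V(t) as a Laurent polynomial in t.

t^8 - 2*t^7 + 2*t^6 - 3*t^5 + 3*t^4 - 2*t^3 + 2*t^2 - t + 1

Derivation:
Reading the diagram top to bottom ('/'-over between positions i,i+1 = s_i, '\'-over = s_i^-1): braid word = s2 s2 s3^-1 s1^-1 s2 s2 s2 s2 s2 s1^-1 s2^-1.
The presented braid s2 s2 s3^-1 s1^-1 s2 s2 s2 s2 s2 s1^-1 s2^-1 on 4 strands reduces by inverse Markov moves (closure unchanged at each step):
  Deconjugate: the word is γ·β·γ⁻¹ with γ = s2 (prefix) and γ⁻¹ = s2^-1 (suffix); strip both.
Reduced to β = s2 s3^-1 s1^-1 s2 s2 s2 s2 s2 s1^-1 on 4 strands, 9 crossings.
Compute on β:
Braid: s2 s3^-1 s1^-1 s2 s2 s2 s2 s2 s1^-1 on 4 strands, 9 crossings.
Writhe w = (#positive) - (#negative) = 6 - 3 = 3.
Computing the Kauffman bracket via state sum. There are 2^9 = 512 states.
Smooth each crossing (0=||, 1=⌣⌢); contribution A^(Σ sign_k(1-2s_k)) * d^(L-1).
Tabulate the states by total A-exponent and number of loops L (A-exp: L × count):
  A^9: L=3 ×1
  A^7: L=2 ×8, L=4 ×1
  A^5: L=1 ×17, L=3 ×19
  A^3: L=2 ×63, L=4 ×21
  A^1: L=3 ×111, L=5 ×15
  A^-1: L=4 ×120, L=6 ×6
  A^-3: L=5 ×83, L=7 ×1
  A^-5: L=6 ×36
  A^-7: L=7 ×9
  A^-9: L=8 ×1
Each group contributes A^e * Σ count * d^(L-1):
Powers of d = -A^2 - A^-2: d^2 = A^4 + 2 + A^-4; d^3 = -A^6 - 3*A^2 - 3*A^-2 - A^-6; d^4 = A^8 + 4*A^4 + 6 + 4*A^-4 + A^-8; d^5 = -A^10 - 5*A^6 - 10*A^2 - 10*A^-2 - 5*A^-6 - A^-10; d^6 = A^12 + 6*A^8 + 15*A^4 + 20 + 15*A^-4 + 6*A^-8 + A^-12; d^7 = -A^14 - 7*A^10 - 21*A^6 - 35*A^2 - 35*A^-2 - 21*A^-6 - 7*A^-10 - A^-14.
  A^9 * (d^2) = A^13 + 2*A^9 + A^5
  A^7 * (8*d + d^3) = -A^13 - 11*A^9 - 11*A^5 - A
  A^5 * (17 + 19*d^2) = 19*A^9 + 55*A^5 + 19*A
  A^3 * (63*d + 21*d^3) = -21*A^9 - 126*A^5 - 126*A - 21*A^-3
  A^1 * (111*d^2 + 15*d^4) = 15*A^9 + 171*A^5 + 312*A + 171*A^-3 + 15*A^-7
  A^-1 * (120*d^3 + 6*d^5) = -6*A^9 - 150*A^5 - 420*A - 420*A^-3 - 150*A^-7 - 6*A^-11
  A^-3 * (83*d^4 + d^6) = A^9 + 89*A^5 + 347*A + 518*A^-3 + 347*A^-7 + 89*A^-11 + A^-15
  A^-5 * (36*d^5) = -36*A^5 - 180*A - 360*A^-3 - 360*A^-7 - 180*A^-11 - 36*A^-15
  A^-7 * (9*d^6) = 9*A^5 + 54*A + 135*A^-3 + 180*A^-7 + 135*A^-11 + 54*A^-15 + 9*A^-19
  A^-9 * (d^7) = -A^5 - 7*A - 21*A^-3 - 35*A^-7 - 35*A^-11 - 21*A^-15 - 7*A^-19 - A^-23
Summing the groups: <K> = -A^9 + A^5 - 2*A + 2*A^-3 - 3*A^-7 + 3*A^-11 - 2*A^-15 + 2*A^-19 - A^-23
Normalise by the writhe: (-A^3)^(-w) = (-A^3)^(-3) = -A^-9, so f(A) = -A^-9 * <K> = 1 - A^-4 + 2*A^-8 - 2*A^-12 + 3*A^-16 - 3*A^-20 + 2*A^-24 - 2*A^-28 + A^-32.
Substitute A = t^(-1/4), i.e. A^e → t^(-e/4): V(t) = t^8 - 2*t^7 + 2*t^6 - 3*t^5 + 3*t^4 - 2*t^3 + 2*t^2 - t + 1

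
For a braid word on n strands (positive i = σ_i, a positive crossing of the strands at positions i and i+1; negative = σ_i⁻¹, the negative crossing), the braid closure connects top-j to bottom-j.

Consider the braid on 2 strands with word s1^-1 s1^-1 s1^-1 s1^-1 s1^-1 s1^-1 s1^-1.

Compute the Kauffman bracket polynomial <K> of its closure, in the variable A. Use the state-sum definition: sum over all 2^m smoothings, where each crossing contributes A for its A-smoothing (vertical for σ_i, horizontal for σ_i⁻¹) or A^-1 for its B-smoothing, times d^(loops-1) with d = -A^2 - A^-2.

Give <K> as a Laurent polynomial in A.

Braid: s1^-1 s1^-1 s1^-1 s1^-1 s1^-1 s1^-1 s1^-1 on 2 strands, 7 crossings.
Writhe w = (#positive) - (#negative) = 0 - 7 = -7.
Computing the Kauffman bracket via state sum. There are 2^7 = 128 states.
Each crossing splits two ways (0=vertical, 1=horizontal). The state's weight is A^(#A-smoothings - #B-smoothings) * d^(loops - 1).
Tabulate the states by total A-exponent and number of loops L (A-exp: L × count):
  A^7: L=7 ×1
  A^5: L=6 ×7
  A^3: L=5 ×21
  A^1: L=4 ×35
  A^-1: L=3 ×35
  A^-3: L=2 ×21
  A^-5: L=1 ×7
  A^-7: L=2 ×1
Each group contributes A^e * Σ count * d^(L-1):
Powers of d = -A^2 - A^-2: d^2 = A^4 + 2 + A^-4; d^3 = -A^6 - 3*A^2 - 3*A^-2 - A^-6; d^4 = A^8 + 4*A^4 + 6 + 4*A^-4 + A^-8; d^5 = -A^10 - 5*A^6 - 10*A^2 - 10*A^-2 - 5*A^-6 - A^-10; d^6 = A^12 + 6*A^8 + 15*A^4 + 20 + 15*A^-4 + 6*A^-8 + A^-12.
  A^7 * (d^6) = A^19 + 6*A^15 + 15*A^11 + 20*A^7 + 15*A^3 + 6*A^-1 + A^-5
  A^5 * (7*d^5) = -7*A^15 - 35*A^11 - 70*A^7 - 70*A^3 - 35*A^-1 - 7*A^-5
  A^3 * (21*d^4) = 21*A^11 + 84*A^7 + 126*A^3 + 84*A^-1 + 21*A^-5
  A^1 * (35*d^3) = -35*A^7 - 105*A^3 - 105*A^-1 - 35*A^-5
  A^-1 * (35*d^2) = 35*A^3 + 70*A^-1 + 35*A^-5
  A^-3 * (21*d) = -21*A^-1 - 21*A^-5
  A^-5 * (7) = 7*A^-5
  A^-7 * (d) = -A^-5 - A^-9
Summing the groups: <K> = A^19 - A^15 + A^11 - A^7 + A^3 - A^-1 - A^-9

Answer: A^19 - A^15 + A^11 - A^7 + A^3 - A^-1 - A^-9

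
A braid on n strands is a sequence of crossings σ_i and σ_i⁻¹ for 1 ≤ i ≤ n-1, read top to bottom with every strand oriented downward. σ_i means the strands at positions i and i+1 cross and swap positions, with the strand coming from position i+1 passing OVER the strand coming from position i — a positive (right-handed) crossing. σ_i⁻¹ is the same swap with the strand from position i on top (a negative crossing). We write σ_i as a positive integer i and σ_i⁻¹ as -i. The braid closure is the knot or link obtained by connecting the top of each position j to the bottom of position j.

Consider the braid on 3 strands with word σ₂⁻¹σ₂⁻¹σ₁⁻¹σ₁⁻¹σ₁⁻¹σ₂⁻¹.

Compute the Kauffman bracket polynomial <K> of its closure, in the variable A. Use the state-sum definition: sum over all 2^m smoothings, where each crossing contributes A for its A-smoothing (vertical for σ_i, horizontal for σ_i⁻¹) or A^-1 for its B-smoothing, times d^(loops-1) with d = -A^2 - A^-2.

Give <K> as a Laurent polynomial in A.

Braid: s2^-1 s2^-1 s1^-1 s1^-1 s1^-1 s2^-1 on 3 strands, 6 crossings.
Writhe w = (#positive) - (#negative) = 0 - 6 = -6.
Computing the Kauffman bracket via state sum. There are 2^6 = 64 states.
Each crossing splits two ways (0=vertical, 1=horizontal). The state's weight is A^(#A-smoothings - #B-smoothings) * d^(loops - 1).
Tabulate the states by total A-exponent and number of loops L (A-exp: L × count):
  A^6: L=5 ×1
  A^4: L=4 ×6
  A^2: L=3 ×15
  A^0: L=2 ×18, L=4 ×2
  A^-2: L=1 ×9, L=3 ×6
  A^-4: L=2 ×6
  A^-6: L=3 ×1
Each group contributes A^e * Σ count * d^(L-1):
Powers of d = -A^2 - A^-2: d^2 = A^4 + 2 + A^-4; d^3 = -A^6 - 3*A^2 - 3*A^-2 - A^-6; d^4 = A^8 + 4*A^4 + 6 + 4*A^-4 + A^-8.
  A^6 * (d^4) = A^14 + 4*A^10 + 6*A^6 + 4*A^2 + A^-2
  A^4 * (6*d^3) = -6*A^10 - 18*A^6 - 18*A^2 - 6*A^-2
  A^2 * (15*d^2) = 15*A^6 + 30*A^2 + 15*A^-2
  A^0 * (18*d + 2*d^3) = -2*A^6 - 24*A^2 - 24*A^-2 - 2*A^-6
  A^-2 * (9 + 6*d^2) = 6*A^2 + 21*A^-2 + 6*A^-6
  A^-4 * (6*d) = -6*A^-2 - 6*A^-6
  A^-6 * (d^2) = A^-2 + 2*A^-6 + A^-10
Summing the groups: <K> = A^14 - 2*A^10 + A^6 - 2*A^2 + 2*A^-2 + A^-10

Answer: A^14 - 2*A^10 + A^6 - 2*A^2 + 2*A^-2 + A^-10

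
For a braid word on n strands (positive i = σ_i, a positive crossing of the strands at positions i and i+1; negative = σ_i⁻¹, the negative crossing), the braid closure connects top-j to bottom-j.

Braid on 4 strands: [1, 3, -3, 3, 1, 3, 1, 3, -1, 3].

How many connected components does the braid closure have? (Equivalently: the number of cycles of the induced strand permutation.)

Track the strand permutation on 4 strands, starting from identity.
  step 1: s1 swaps positions 1,2 -> [2 1 3 4]
  step 2: s3 swaps positions 3,4 -> [2 1 4 3]
  step 3: s3^-1 swaps positions 3,4 -> [2 1 3 4]
  step 4: s3 swaps positions 3,4 -> [2 1 4 3]
  step 5: s1 swaps positions 1,2 -> [1 2 4 3]
  step 6: s3 swaps positions 3,4 -> [1 2 3 4]
  step 7: s1 swaps positions 1,2 -> [2 1 3 4]
  step 8: s3 swaps positions 3,4 -> [2 1 4 3]
  step 9: s1^-1 swaps positions 1,2 -> [1 2 4 3]
  step 10: s3 swaps positions 3,4 -> [1 2 3 4]
Final permutation (position -> original strand): [1 2 3 4]
Closure components = cycle count of this permutation = 4.

Answer: 4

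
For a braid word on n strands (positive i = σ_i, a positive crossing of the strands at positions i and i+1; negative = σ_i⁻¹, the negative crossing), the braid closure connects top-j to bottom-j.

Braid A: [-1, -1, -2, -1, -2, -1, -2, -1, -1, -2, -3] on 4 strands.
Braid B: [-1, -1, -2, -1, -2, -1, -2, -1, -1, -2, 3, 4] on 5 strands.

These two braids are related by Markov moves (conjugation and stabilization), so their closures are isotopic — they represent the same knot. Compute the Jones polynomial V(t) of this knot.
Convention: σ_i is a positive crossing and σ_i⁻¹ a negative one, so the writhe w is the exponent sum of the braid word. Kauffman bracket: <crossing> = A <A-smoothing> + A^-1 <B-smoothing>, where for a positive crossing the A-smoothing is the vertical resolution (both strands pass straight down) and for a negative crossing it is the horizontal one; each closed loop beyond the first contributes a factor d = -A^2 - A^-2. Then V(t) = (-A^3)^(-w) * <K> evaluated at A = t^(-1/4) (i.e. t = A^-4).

t^-4 + t^-6 - t^-10

Derivation:
Markov-equivalent braids have isotopic closures, hence identical knot invariants. Strip the Markov moves from each word to reach a common short braid β, then compute V(t) once on β.
Braid A: s1^-1 s1^-1 s2^-1 s1^-1 s2^-1 s1^-1 s2^-1 s1^-1 s1^-1 s2^-1 s3^-1 on 4 strands reduces by inverse Markov moves (closure unchanged at each step):
  Destabilize: the word has the form β·s3^-1 where s3^-1 occurs only as the final letter (β ∈ B_3); drop it and the last strand → 3 strands.
Reduced to β = s1^-1 s1^-1 s2^-1 s1^-1 s2^-1 s1^-1 s2^-1 s1^-1 s1^-1 s2^-1 on 3 strands, 10 crossings.
Braid B: s1^-1 s1^-1 s2^-1 s1^-1 s2^-1 s1^-1 s2^-1 s1^-1 s1^-1 s2^-1 s3 s4 on 5 strands reduces by inverse Markov moves (closure unchanged at each step):
  Destabilize: the word has the form β·s4 where s4 occurs only as the final letter (β ∈ B_4); drop it and the last strand → 4 strands.
  Destabilize: the word has the form β·s3 where s3 occurs only as the final letter (β ∈ B_3); drop it and the last strand → 3 strands.
Reduced to β = s1^-1 s1^-1 s2^-1 s1^-1 s2^-1 s1^-1 s2^-1 s1^-1 s1^-1 s2^-1 on 3 strands, 10 crossings.
Both give the same β = s1^-1 s1^-1 s2^-1 s1^-1 s2^-1 s1^-1 s2^-1 s1^-1 s1^-1 s2^-1 on 3 strands, so one state sum suffices:
Braid: s1^-1 s1^-1 s2^-1 s1^-1 s2^-1 s1^-1 s2^-1 s1^-1 s1^-1 s2^-1 on 3 strands, 10 crossings.
Writhe w = (#positive) - (#negative) = 0 - 10 = -10.
State-sum expansion of <K>. There are 2^10 = 1024 states.
Smooth each crossing (0=||, 1=⌣⌢); contribution A^(Σ sign_k(1-2s_k)) * d^(L-1).
Tabulate the states by total A-exponent and number of loops L (A-exp: L × count):
  A^10: L=3 ×1
  A^8: L=2 ×4, L=4 ×6
  A^6: L=1 ×4, L=3 ×30, L=5 ×11
  A^4: L=2 ×48, L=4 ×65, L=6 ×7
  A^2: L=1 ×24, L=3 ×140, L=5 ×45, L=7 ×1
  A^0: L=2 ×129, L=4 ×117, L=6 ×6
  A^-2: L=1 ×43, L=3 ×151, L=5 ×16
  A^-4: L=2 ×96, L=4 ×24
  A^-6: L=1 ×24, L=3 ×21
  A^-8: L=2 ×10
  A^-10: L=3 ×1
Each group contributes A^e * Σ count * d^(L-1):
Powers of d = -A^2 - A^-2: d^2 = A^4 + 2 + A^-4; d^3 = -A^6 - 3*A^2 - 3*A^-2 - A^-6; d^4 = A^8 + 4*A^4 + 6 + 4*A^-4 + A^-8; d^5 = -A^10 - 5*A^6 - 10*A^2 - 10*A^-2 - 5*A^-6 - A^-10; d^6 = A^12 + 6*A^8 + 15*A^4 + 20 + 15*A^-4 + 6*A^-8 + A^-12.
  A^10 * (d^2) = A^14 + 2*A^10 + A^6
  A^8 * (4*d + 6*d^3) = -6*A^14 - 22*A^10 - 22*A^6 - 6*A^2
  A^6 * (4 + 30*d^2 + 11*d^4) = 11*A^14 + 74*A^10 + 130*A^6 + 74*A^2 + 11*A^-2
  A^4 * (48*d + 65*d^3 + 7*d^5) = -7*A^14 - 100*A^10 - 313*A^6 - 313*A^2 - 100*A^-2 - 7*A^-6
  A^2 * (24 + 140*d^2 + 45*d^4 + d^6) = A^14 + 51*A^10 + 335*A^6 + 594*A^2 + 335*A^-2 + 51*A^-6 + A^-10
  A^0 * (129*d + 117*d^3 + 6*d^5) = -6*A^10 - 147*A^6 - 540*A^2 - 540*A^-2 - 147*A^-6 - 6*A^-10
  A^-2 * (43 + 151*d^2 + 16*d^4) = 16*A^6 + 215*A^2 + 441*A^-2 + 215*A^-6 + 16*A^-10
  A^-4 * (96*d + 24*d^3) = -24*A^2 - 168*A^-2 - 168*A^-6 - 24*A^-10
  A^-6 * (24 + 21*d^2) = 21*A^-2 + 66*A^-6 + 21*A^-10
  A^-8 * (10*d) = -10*A^-6 - 10*A^-10
  A^-10 * (d^2) = A^-6 + 2*A^-10 + A^-14
Summing the groups: <K> = -A^10 + A^-6 + A^-14
Normalise by the writhe: (-A^3)^(-w) = (-A^3)^(10) = A^30, so f(A) = A^30 * <K> = -A^40 + A^24 + A^16.
Substitute A = t^(-1/4), i.e. A^e → t^(-e/4): V(t) = t^-4 + t^-6 - t^-10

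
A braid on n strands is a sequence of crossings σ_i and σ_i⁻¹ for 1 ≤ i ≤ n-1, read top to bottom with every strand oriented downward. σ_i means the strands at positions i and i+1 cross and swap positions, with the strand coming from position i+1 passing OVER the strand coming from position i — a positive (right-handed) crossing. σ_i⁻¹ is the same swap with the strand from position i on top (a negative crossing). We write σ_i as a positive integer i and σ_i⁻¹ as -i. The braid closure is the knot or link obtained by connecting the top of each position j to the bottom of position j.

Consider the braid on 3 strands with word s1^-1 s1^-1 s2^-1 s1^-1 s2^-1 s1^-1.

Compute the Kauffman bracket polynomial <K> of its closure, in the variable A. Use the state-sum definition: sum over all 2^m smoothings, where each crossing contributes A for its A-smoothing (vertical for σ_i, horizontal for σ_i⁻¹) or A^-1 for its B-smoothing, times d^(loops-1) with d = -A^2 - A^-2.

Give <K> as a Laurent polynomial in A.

-A^10 + A^6 - A^2 + A^-2 + A^-10

Derivation:
Braid: s1^-1 s1^-1 s2^-1 s1^-1 s2^-1 s1^-1 on 3 strands, 6 crossings.
Writhe w = (#positive) - (#negative) = 0 - 6 = -6.
Enumerate smoothing states for the bracket polynomial. There are 2^6 = 64 states.
Each crossing splits two ways (0=vertical, 1=horizontal). The state's weight is A^(#A-smoothings - #B-smoothings) * d^(loops - 1).
Tabulate the states by total A-exponent and number of loops L (A-exp: L × count):
  A^6: L=3 ×1
  A^4: L=2 ×3, L=4 ×3
  A^2: L=1 ×3, L=3 ×11, L=5 ×1
  A^0: L=2 ×16, L=4 ×4
  A^-2: L=1 ×8, L=3 ×7
  A^-4: L=2 ×6
  A^-6: L=3 ×1
Each group contributes A^e * Σ count * d^(L-1):
Powers of d = -A^2 - A^-2: d^2 = A^4 + 2 + A^-4; d^3 = -A^6 - 3*A^2 - 3*A^-2 - A^-6; d^4 = A^8 + 4*A^4 + 6 + 4*A^-4 + A^-8.
  A^6 * (d^2) = A^10 + 2*A^6 + A^2
  A^4 * (3*d + 3*d^3) = -3*A^10 - 12*A^6 - 12*A^2 - 3*A^-2
  A^2 * (3 + 11*d^2 + d^4) = A^10 + 15*A^6 + 31*A^2 + 15*A^-2 + A^-6
  A^0 * (16*d + 4*d^3) = -4*A^6 - 28*A^2 - 28*A^-2 - 4*A^-6
  A^-2 * (8 + 7*d^2) = 7*A^2 + 22*A^-2 + 7*A^-6
  A^-4 * (6*d) = -6*A^-2 - 6*A^-6
  A^-6 * (d^2) = A^-2 + 2*A^-6 + A^-10
Summing the groups: <K> = -A^10 + A^6 - A^2 + A^-2 + A^-10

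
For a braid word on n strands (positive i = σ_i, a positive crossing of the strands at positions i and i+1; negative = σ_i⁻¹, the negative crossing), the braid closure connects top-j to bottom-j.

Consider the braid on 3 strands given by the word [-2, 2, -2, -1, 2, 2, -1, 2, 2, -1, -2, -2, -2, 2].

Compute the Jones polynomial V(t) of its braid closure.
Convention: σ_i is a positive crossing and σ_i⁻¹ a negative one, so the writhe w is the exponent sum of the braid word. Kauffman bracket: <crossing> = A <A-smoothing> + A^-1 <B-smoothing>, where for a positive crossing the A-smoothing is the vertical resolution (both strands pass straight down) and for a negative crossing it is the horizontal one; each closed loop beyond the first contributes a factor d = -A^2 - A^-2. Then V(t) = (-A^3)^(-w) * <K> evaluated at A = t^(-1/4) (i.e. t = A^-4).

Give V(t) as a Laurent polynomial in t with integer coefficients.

The presented braid s2^-1 s2 s2^-1 s1^-1 s2 s2 s1^-1 s2 s2 s1^-1 s2^-1 s2^-1 s2^-1 s2 on 3 strands reduces by inverse Markov moves (closure unchanged at each step):
  Deconjugate: the word is γ·β·γ⁻¹ with γ = s2^-1 s2 (prefix) and γ⁻¹ = s2^-1 s2 (suffix); strip both.
Reduced to β = s2^-1 s1^-1 s2 s2 s1^-1 s2 s2 s1^-1 s2^-1 s2^-1 on 3 strands, 10 crossings.
Compute on β:
Braid: s2^-1 s1^-1 s2 s2 s1^-1 s2 s2 s1^-1 s2^-1 s2^-1 on 3 strands, 10 crossings.
Writhe w = (#positive) - (#negative) = 4 - 6 = -2.
Enumerate smoothing states for the bracket polynomial. There are 2^10 = 1024 states.
Smooth each crossing (0=||, 1=⌣⌢); contribution A^(Σ sign_k(1-2s_k)) * d^(L-1).
Tabulate the states by total A-exponent and number of loops L (A-exp: L × count):
  A^10: L=5 ×1
  A^8: L=4 ×10
  A^6: L=3 ×39, L=5 ×6
  A^4: L=2 ×66, L=4 ×52, L=6 ×2
  A^2: L=1 ×45, L=3 ×124, L=5 ×41
  A^0: L=2 ×118, L=4 ×113, L=6 ×21
  A^-2: L=1 ×20, L=3 ×120, L=5 ×63, L=7 ×7
  A^-4: L=2 ×30, L=4 ×68, L=6 ×21, L=8 ×1
  A^-6: L=3 ×20, L=5 ×22, L=7 ×3
  A^-8: L=4 ×7, L=6 ×3
  A^-10: L=5 ×1
Each group contributes A^e * Σ count * d^(L-1):
Powers of d = -A^2 - A^-2: d^2 = A^4 + 2 + A^-4; d^3 = -A^6 - 3*A^2 - 3*A^-2 - A^-6; d^4 = A^8 + 4*A^4 + 6 + 4*A^-4 + A^-8; d^5 = -A^10 - 5*A^6 - 10*A^2 - 10*A^-2 - 5*A^-6 - A^-10; d^6 = A^12 + 6*A^8 + 15*A^4 + 20 + 15*A^-4 + 6*A^-8 + A^-12; d^7 = -A^14 - 7*A^10 - 21*A^6 - 35*A^2 - 35*A^-2 - 21*A^-6 - 7*A^-10 - A^-14.
  A^10 * (d^4) = A^18 + 4*A^14 + 6*A^10 + 4*A^6 + A^2
  A^8 * (10*d^3) = -10*A^14 - 30*A^10 - 30*A^6 - 10*A^2
  A^6 * (39*d^2 + 6*d^4) = 6*A^14 + 63*A^10 + 114*A^6 + 63*A^2 + 6*A^-2
  A^4 * (66*d + 52*d^3 + 2*d^5) = -2*A^14 - 62*A^10 - 242*A^6 - 242*A^2 - 62*A^-2 - 2*A^-6
  A^2 * (45 + 124*d^2 + 41*d^4) = 41*A^10 + 288*A^6 + 539*A^2 + 288*A^-2 + 41*A^-6
  A^0 * (118*d + 113*d^3 + 21*d^5) = -21*A^10 - 218*A^6 - 667*A^2 - 667*A^-2 - 218*A^-6 - 21*A^-10
  A^-2 * (20 + 120*d^2 + 63*d^4 + 7*d^6) = 7*A^10 + 105*A^6 + 477*A^2 + 778*A^-2 + 477*A^-6 + 105*A^-10 + 7*A^-14
  A^-4 * (30*d + 68*d^3 + 21*d^5 + d^7) = -A^10 - 28*A^6 - 194*A^2 - 479*A^-2 - 479*A^-6 - 194*A^-10 - 28*A^-14 - A^-18
  A^-6 * (20*d^2 + 22*d^4 + 3*d^6) = 3*A^6 + 40*A^2 + 153*A^-2 + 232*A^-6 + 153*A^-10 + 40*A^-14 + 3*A^-18
  A^-8 * (7*d^3 + 3*d^5) = -3*A^2 - 22*A^-2 - 51*A^-6 - 51*A^-10 - 22*A^-14 - 3*A^-18
  A^-10 * (d^4) = A^-2 + 4*A^-6 + 6*A^-10 + 4*A^-14 + A^-18
Summing the groups: <K> = A^18 - 2*A^14 + 3*A^10 - 4*A^6 + 4*A^2 - 4*A^-2 + 4*A^-6 - 2*A^-10 + A^-14
Normalise by the writhe: (-A^3)^(-w) = (-A^3)^(2) = A^6, so f(A) = A^6 * <K> = A^24 - 2*A^20 + 3*A^16 - 4*A^12 + 4*A^8 - 4*A^4 + 4 - 2*A^-4 + A^-8.
Substitute A = t^(-1/4), i.e. A^e → t^(-e/4): V(t) = t^2 - 2*t + 4 - 4*t^-1 + 4*t^-2 - 4*t^-3 + 3*t^-4 - 2*t^-5 + t^-6

Answer: t^2 - 2*t + 4 - 4*t^-1 + 4*t^-2 - 4*t^-3 + 3*t^-4 - 2*t^-5 + t^-6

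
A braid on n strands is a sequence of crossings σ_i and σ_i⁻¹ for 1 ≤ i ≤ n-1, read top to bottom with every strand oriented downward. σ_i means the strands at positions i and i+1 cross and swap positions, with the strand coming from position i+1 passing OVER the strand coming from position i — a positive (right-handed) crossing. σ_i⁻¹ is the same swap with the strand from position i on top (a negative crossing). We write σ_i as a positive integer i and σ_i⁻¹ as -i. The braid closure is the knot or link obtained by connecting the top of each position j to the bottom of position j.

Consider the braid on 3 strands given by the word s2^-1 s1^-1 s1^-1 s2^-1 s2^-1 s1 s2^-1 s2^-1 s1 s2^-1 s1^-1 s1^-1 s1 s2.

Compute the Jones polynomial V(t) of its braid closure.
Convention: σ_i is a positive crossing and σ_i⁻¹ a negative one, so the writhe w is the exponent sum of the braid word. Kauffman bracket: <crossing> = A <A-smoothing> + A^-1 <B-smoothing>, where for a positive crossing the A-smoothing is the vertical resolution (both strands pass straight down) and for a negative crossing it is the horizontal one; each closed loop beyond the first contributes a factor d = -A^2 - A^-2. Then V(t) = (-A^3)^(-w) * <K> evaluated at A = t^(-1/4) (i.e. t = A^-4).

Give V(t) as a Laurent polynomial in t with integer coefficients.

2*t^-2 - 3*t^-3 + 6*t^-4 - 7*t^-5 + 7*t^-6 - 7*t^-7 + 5*t^-8 - 3*t^-9 + t^-10

Derivation:
The presented braid s2^-1 s1^-1 s1^-1 s2^-1 s2^-1 s1 s2^-1 s2^-1 s1 s2^-1 s1^-1 s1^-1 s1 s2 on 3 strands reduces by inverse Markov moves (closure unchanged at each step):
  Deconjugate: the word is γ·β·γ⁻¹ with γ = s2^-1 s1^-1 (prefix) and γ⁻¹ = s1 s2 (suffix); strip both.
Reduced to β = s1^-1 s2^-1 s2^-1 s1 s2^-1 s2^-1 s1 s2^-1 s1^-1 s1^-1 on 3 strands, 10 crossings.
Compute on β:
Braid: s1^-1 s2^-1 s2^-1 s1 s2^-1 s2^-1 s1 s2^-1 s1^-1 s1^-1 on 3 strands, 10 crossings.
Writhe w = (#positive) - (#negative) = 2 - 8 = -6.
Enumerate smoothing states for the bracket polynomial. There are 2^10 = 1024 states.
Smooth each crossing (0=||, 1=⌣⌢); contribution A^(Σ sign_k(1-2s_k)) * d^(L-1).
Tabulate the states by total A-exponent and number of loops L (A-exp: L × count):
  A^10: L=7 ×1
  A^8: L=6 ×10
  A^6: L=5 ×44, L=7 ×1
  A^4: L=4 ×110, L=6 ×10
  A^2: L=3 ×166, L=5 ×44
  A^0: L=2 ×144, L=4 ×106, L=6 ×2
  A^-2: L=1 ×57, L=3 ×140, L=5 ×13
  A^-4: L=2 ×91, L=4 ×28, L=6 ×1
  A^-6: L=1 ×16, L=3 ×26, L=5 ×3
  A^-8: L=2 ×7, L=4 ×3
  A^-10: L=3 ×1
Each group contributes A^e * Σ count * d^(L-1):
Powers of d = -A^2 - A^-2: d^2 = A^4 + 2 + A^-4; d^3 = -A^6 - 3*A^2 - 3*A^-2 - A^-6; d^4 = A^8 + 4*A^4 + 6 + 4*A^-4 + A^-8; d^5 = -A^10 - 5*A^6 - 10*A^2 - 10*A^-2 - 5*A^-6 - A^-10; d^6 = A^12 + 6*A^8 + 15*A^4 + 20 + 15*A^-4 + 6*A^-8 + A^-12.
  A^10 * (d^6) = A^22 + 6*A^18 + 15*A^14 + 20*A^10 + 15*A^6 + 6*A^2 + A^-2
  A^8 * (10*d^5) = -10*A^18 - 50*A^14 - 100*A^10 - 100*A^6 - 50*A^2 - 10*A^-2
  A^6 * (44*d^4 + d^6) = A^18 + 50*A^14 + 191*A^10 + 284*A^6 + 191*A^2 + 50*A^-2 + A^-6
  A^4 * (110*d^3 + 10*d^5) = -10*A^14 - 160*A^10 - 430*A^6 - 430*A^2 - 160*A^-2 - 10*A^-6
  A^2 * (166*d^2 + 44*d^4) = 44*A^10 + 342*A^6 + 596*A^2 + 342*A^-2 + 44*A^-6
  A^0 * (144*d + 106*d^3 + 2*d^5) = -2*A^10 - 116*A^6 - 482*A^2 - 482*A^-2 - 116*A^-6 - 2*A^-10
  A^-2 * (57 + 140*d^2 + 13*d^4) = 13*A^6 + 192*A^2 + 415*A^-2 + 192*A^-6 + 13*A^-10
  A^-4 * (91*d + 28*d^3 + d^5) = -A^6 - 33*A^2 - 185*A^-2 - 185*A^-6 - 33*A^-10 - A^-14
  A^-6 * (16 + 26*d^2 + 3*d^4) = 3*A^2 + 38*A^-2 + 86*A^-6 + 38*A^-10 + 3*A^-14
  A^-8 * (7*d + 3*d^3) = -3*A^-2 - 16*A^-6 - 16*A^-10 - 3*A^-14
  A^-10 * (d^2) = A^-6 + 2*A^-10 + A^-14
Summing the groups: <K> = A^22 - 3*A^18 + 5*A^14 - 7*A^10 + 7*A^6 - 7*A^2 + 6*A^-2 - 3*A^-6 + 2*A^-10
Normalise by the writhe: (-A^3)^(-w) = (-A^3)^(6) = A^18, so f(A) = A^18 * <K> = A^40 - 3*A^36 + 5*A^32 - 7*A^28 + 7*A^24 - 7*A^20 + 6*A^16 - 3*A^12 + 2*A^8.
Substitute A = t^(-1/4), i.e. A^e → t^(-e/4): V(t) = 2*t^-2 - 3*t^-3 + 6*t^-4 - 7*t^-5 + 7*t^-6 - 7*t^-7 + 5*t^-8 - 3*t^-9 + t^-10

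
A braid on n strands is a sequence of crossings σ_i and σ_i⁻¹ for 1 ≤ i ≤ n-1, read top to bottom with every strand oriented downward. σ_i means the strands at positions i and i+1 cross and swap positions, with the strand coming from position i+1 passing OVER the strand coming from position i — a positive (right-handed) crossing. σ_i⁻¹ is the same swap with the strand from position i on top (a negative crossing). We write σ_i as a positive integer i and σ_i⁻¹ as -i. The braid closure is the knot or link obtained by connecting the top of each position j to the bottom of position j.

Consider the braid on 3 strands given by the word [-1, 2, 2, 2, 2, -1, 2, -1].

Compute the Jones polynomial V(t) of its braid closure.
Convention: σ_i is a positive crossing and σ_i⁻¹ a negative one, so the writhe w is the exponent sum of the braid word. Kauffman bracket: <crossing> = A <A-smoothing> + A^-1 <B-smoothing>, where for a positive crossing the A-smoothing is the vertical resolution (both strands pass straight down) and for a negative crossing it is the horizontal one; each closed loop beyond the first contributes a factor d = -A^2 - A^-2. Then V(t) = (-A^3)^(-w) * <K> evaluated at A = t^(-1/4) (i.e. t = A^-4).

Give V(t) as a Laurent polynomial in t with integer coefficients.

Braid: s1^-1 s2 s2 s2 s2 s1^-1 s2 s1^-1 on 3 strands, 8 crossings.
Writhe w = (#positive) - (#negative) = 5 - 3 = 2.
Enumerate smoothing states for the bracket polynomial. There are 2^8 = 256 states.
Each crossing splits two ways (0=vertical, 1=horizontal). The state's weight is A^(#A-smoothings - #B-smoothings) * d^(loops - 1).
Tabulate the states by total A-exponent and number of loops L (A-exp: L × count):
  A^8: L=4 ×1
  A^6: L=3 ×8
  A^4: L=2 ×22, L=4 ×6
  A^2: L=1 ×23, L=3 ×29, L=5 ×4
  A^0: L=2 ×47, L=4 ×22, L=6 ×1
  A^-2: L=3 ×48, L=5 ×8
  A^-4: L=4 ×27, L=6 ×1
  A^-6: L=5 ×8
  A^-8: L=6 ×1
Each group contributes A^e * Σ count * d^(L-1):
Powers of d = -A^2 - A^-2: d^2 = A^4 + 2 + A^-4; d^3 = -A^6 - 3*A^2 - 3*A^-2 - A^-6; d^4 = A^8 + 4*A^4 + 6 + 4*A^-4 + A^-8; d^5 = -A^10 - 5*A^6 - 10*A^2 - 10*A^-2 - 5*A^-6 - A^-10.
  A^8 * (d^3) = -A^14 - 3*A^10 - 3*A^6 - A^2
  A^6 * (8*d^2) = 8*A^10 + 16*A^6 + 8*A^2
  A^4 * (22*d + 6*d^3) = -6*A^10 - 40*A^6 - 40*A^2 - 6*A^-2
  A^2 * (23 + 29*d^2 + 4*d^4) = 4*A^10 + 45*A^6 + 105*A^2 + 45*A^-2 + 4*A^-6
  A^0 * (47*d + 22*d^3 + d^5) = -A^10 - 27*A^6 - 123*A^2 - 123*A^-2 - 27*A^-6 - A^-10
  A^-2 * (48*d^2 + 8*d^4) = 8*A^6 + 80*A^2 + 144*A^-2 + 80*A^-6 + 8*A^-10
  A^-4 * (27*d^3 + d^5) = -A^6 - 32*A^2 - 91*A^-2 - 91*A^-6 - 32*A^-10 - A^-14
  A^-6 * (8*d^4) = 8*A^2 + 32*A^-2 + 48*A^-6 + 32*A^-10 + 8*A^-14
  A^-8 * (d^5) = -A^2 - 5*A^-2 - 10*A^-6 - 10*A^-10 - 5*A^-14 - A^-18
Summing the groups: <K> = -A^14 + 2*A^10 - 2*A^6 + 4*A^2 - 4*A^-2 + 4*A^-6 - 3*A^-10 + 2*A^-14 - A^-18
Normalise by the writhe: (-A^3)^(-w) = (-A^3)^(-2) = A^-6, so f(A) = A^-6 * <K> = -A^8 + 2*A^4 - 2 + 4*A^-4 - 4*A^-8 + 4*A^-12 - 3*A^-16 + 2*A^-20 - A^-24.
Substitute A = t^(-1/4), i.e. A^e → t^(-e/4): V(t) = -t^6 + 2*t^5 - 3*t^4 + 4*t^3 - 4*t^2 + 4*t - 2 + 2*t^-1 - t^-2

Answer: -t^6 + 2*t^5 - 3*t^4 + 4*t^3 - 4*t^2 + 4*t - 2 + 2*t^-1 - t^-2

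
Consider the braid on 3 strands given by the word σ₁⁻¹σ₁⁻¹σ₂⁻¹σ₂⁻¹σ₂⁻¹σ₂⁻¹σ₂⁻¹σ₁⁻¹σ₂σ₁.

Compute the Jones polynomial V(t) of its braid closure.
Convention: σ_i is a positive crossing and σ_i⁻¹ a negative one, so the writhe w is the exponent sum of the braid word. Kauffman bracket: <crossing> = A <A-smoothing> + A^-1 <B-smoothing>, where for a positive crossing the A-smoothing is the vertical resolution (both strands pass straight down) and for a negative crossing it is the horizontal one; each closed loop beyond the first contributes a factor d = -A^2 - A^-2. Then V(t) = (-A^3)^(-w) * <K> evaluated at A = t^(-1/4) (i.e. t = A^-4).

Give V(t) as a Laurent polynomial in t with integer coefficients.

t^-2 - t^-3 + 2*t^-4 - 2*t^-5 + 3*t^-6 - 2*t^-7 + t^-8 - t^-9

Derivation:
The presented braid s1^-1 s1^-1 s2^-1 s2^-1 s2^-1 s2^-1 s2^-1 s1^-1 s2 s1 on 3 strands reduces by inverse Markov moves (closure unchanged at each step):
  Deconjugate: the word is γ·β·γ⁻¹ with γ = s1^-1 (prefix) and γ⁻¹ = s1 (suffix); strip both.
Reduced to β = s1^-1 s2^-1 s2^-1 s2^-1 s2^-1 s2^-1 s1^-1 s2 on 3 strands, 8 crossings.
Compute on β:
Braid: s1^-1 s2^-1 s2^-1 s2^-1 s2^-1 s2^-1 s1^-1 s2 on 3 strands, 8 crossings.
Writhe w = (#positive) - (#negative) = 1 - 7 = -6.
State-sum expansion of <K>. There are 2^8 = 256 states.
Smooth each crossing (0=||, 1=⌣⌢); contribution A^(Σ sign_k(1-2s_k)) * d^(L-1).
Tabulate the states by total A-exponent and number of loops L (A-exp: L × count):
  A^8: L=6 ×1
  A^6: L=5 ×8
  A^4: L=4 ×25, L=6 ×3
  A^2: L=3 ×40, L=5 ×15, L=7 ×1
  A^0: L=2 ×35, L=4 ×30, L=6 ×5
  A^-2: L=1 ×15, L=3 ×31, L=5 ×10
  A^-4: L=2 ×18, L=4 ×10
  A^-6: L=1 ×2, L=3 ×6
  A^-8: L=2 ×1
Each group contributes A^e * Σ count * d^(L-1):
Powers of d = -A^2 - A^-2: d^2 = A^4 + 2 + A^-4; d^3 = -A^6 - 3*A^2 - 3*A^-2 - A^-6; d^4 = A^8 + 4*A^4 + 6 + 4*A^-4 + A^-8; d^5 = -A^10 - 5*A^6 - 10*A^2 - 10*A^-2 - 5*A^-6 - A^-10; d^6 = A^12 + 6*A^8 + 15*A^4 + 20 + 15*A^-4 + 6*A^-8 + A^-12.
  A^8 * (d^5) = -A^18 - 5*A^14 - 10*A^10 - 10*A^6 - 5*A^2 - A^-2
  A^6 * (8*d^4) = 8*A^14 + 32*A^10 + 48*A^6 + 32*A^2 + 8*A^-2
  A^4 * (25*d^3 + 3*d^5) = -3*A^14 - 40*A^10 - 105*A^6 - 105*A^2 - 40*A^-2 - 3*A^-6
  A^2 * (40*d^2 + 15*d^4 + d^6) = A^14 + 21*A^10 + 115*A^6 + 190*A^2 + 115*A^-2 + 21*A^-6 + A^-10
  A^0 * (35*d + 30*d^3 + 5*d^5) = -5*A^10 - 55*A^6 - 175*A^2 - 175*A^-2 - 55*A^-6 - 5*A^-10
  A^-2 * (15 + 31*d^2 + 10*d^4) = 10*A^6 + 71*A^2 + 137*A^-2 + 71*A^-6 + 10*A^-10
  A^-4 * (18*d + 10*d^3) = -10*A^2 - 48*A^-2 - 48*A^-6 - 10*A^-10
  A^-6 * (2 + 6*d^2) = 6*A^-2 + 14*A^-6 + 6*A^-10
  A^-8 * (d) = -A^-6 - A^-10
Summing the groups: <K> = -A^18 + A^14 - 2*A^10 + 3*A^6 - 2*A^2 + 2*A^-2 - A^-6 + A^-10
Normalise by the writhe: (-A^3)^(-w) = (-A^3)^(6) = A^18, so f(A) = A^18 * <K> = -A^36 + A^32 - 2*A^28 + 3*A^24 - 2*A^20 + 2*A^16 - A^12 + A^8.
Substitute A = t^(-1/4), i.e. A^e → t^(-e/4): V(t) = t^-2 - t^-3 + 2*t^-4 - 2*t^-5 + 3*t^-6 - 2*t^-7 + t^-8 - t^-9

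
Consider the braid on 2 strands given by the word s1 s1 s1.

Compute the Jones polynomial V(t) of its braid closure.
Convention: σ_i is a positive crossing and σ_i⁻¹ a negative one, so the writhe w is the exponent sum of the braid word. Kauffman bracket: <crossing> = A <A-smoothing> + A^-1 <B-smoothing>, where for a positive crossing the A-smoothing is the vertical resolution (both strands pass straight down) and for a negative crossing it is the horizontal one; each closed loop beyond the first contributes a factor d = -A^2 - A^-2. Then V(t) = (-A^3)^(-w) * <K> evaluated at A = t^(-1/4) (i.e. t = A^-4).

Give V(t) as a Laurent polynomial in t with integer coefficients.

-t^4 + t^3 + t

Derivation:
Braid: s1 s1 s1 on 2 strands, 3 crossings.
Writhe w = (#positive) - (#negative) = 3 - 0 = 3.
Enumerate smoothing states for the bracket polynomial. There are 2^3 = 8 states.
Smooth each crossing (0=||, 1=⌣⌢); contribution A^(Σ sign_k(1-2s_k)) * d^(L-1).
  state 000: A-exp=+3, loops=2, term = A^3 * d^1
  state 001: A-exp=+1, loops=1, term = A^1 * d^0
  state 010: A-exp=+1, loops=1, term = A^1 * d^0
  state 011: A-exp=-1, loops=2, term = A^-1 * d^1
  state 100: A-exp=+1, loops=1, term = A^1 * d^0
  state 101: A-exp=-1, loops=2, term = A^-1 * d^1
  state 110: A-exp=-1, loops=2, term = A^-1 * d^1
  state 111: A-exp=-3, loops=3, term = A^-3 * d^2
Collect the terms by A-exponent (count of states per loop number):
Powers of d = -A^2 - A^-2: d^2 = A^4 + 2 + A^-4.
  A^3 * (d) = -A^5 - A
  A^1 * (3) = 3*A
  A^-1 * (3*d) = -3*A - 3*A^-3
  A^-3 * (d^2) = A + 2*A^-3 + A^-7
Summing the groups: <K> = -A^5 - A^-3 + A^-7
Normalise by the writhe: (-A^3)^(-w) = (-A^3)^(-3) = -A^-9, so f(A) = -A^-9 * <K> = A^-4 + A^-12 - A^-16.
Substitute A = t^(-1/4), i.e. A^e → t^(-e/4): V(t) = -t^4 + t^3 + t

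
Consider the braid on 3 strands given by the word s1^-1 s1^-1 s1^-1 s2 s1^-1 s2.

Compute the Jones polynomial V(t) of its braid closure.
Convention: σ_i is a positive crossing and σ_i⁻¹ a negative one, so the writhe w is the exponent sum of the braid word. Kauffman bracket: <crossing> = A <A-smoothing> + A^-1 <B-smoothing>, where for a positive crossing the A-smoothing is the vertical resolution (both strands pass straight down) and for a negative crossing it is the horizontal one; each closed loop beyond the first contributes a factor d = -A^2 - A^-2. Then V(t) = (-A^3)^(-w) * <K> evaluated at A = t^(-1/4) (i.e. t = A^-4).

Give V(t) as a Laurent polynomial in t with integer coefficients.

t - 1 + 2*t^-1 - 2*t^-2 + 2*t^-3 - 2*t^-4 + t^-5

Derivation:
Braid: s1^-1 s1^-1 s1^-1 s2 s1^-1 s2 on 3 strands, 6 crossings.
Writhe w = (#positive) - (#negative) = 2 - 4 = -2.
Computing the Kauffman bracket via state sum. There are 2^6 = 64 states.
Smooth each crossing (0=||, 1=⌣⌢); contribution A^(Σ sign_k(1-2s_k)) * d^(L-1).
Tabulate the states by total A-exponent and number of loops L (A-exp: L × count):
  A^6: L=5 ×1
  A^4: L=4 ×6
  A^2: L=3 ×15
  A^0: L=2 ×19, L=4 ×1
  A^-2: L=1 ×11, L=3 ×4
  A^-4: L=2 ×6
  A^-6: L=3 ×1
Each group contributes A^e * Σ count * d^(L-1):
Powers of d = -A^2 - A^-2: d^2 = A^4 + 2 + A^-4; d^3 = -A^6 - 3*A^2 - 3*A^-2 - A^-6; d^4 = A^8 + 4*A^4 + 6 + 4*A^-4 + A^-8.
  A^6 * (d^4) = A^14 + 4*A^10 + 6*A^6 + 4*A^2 + A^-2
  A^4 * (6*d^3) = -6*A^10 - 18*A^6 - 18*A^2 - 6*A^-2
  A^2 * (15*d^2) = 15*A^6 + 30*A^2 + 15*A^-2
  A^0 * (19*d + d^3) = -A^6 - 22*A^2 - 22*A^-2 - A^-6
  A^-2 * (11 + 4*d^2) = 4*A^2 + 19*A^-2 + 4*A^-6
  A^-4 * (6*d) = -6*A^-2 - 6*A^-6
  A^-6 * (d^2) = A^-2 + 2*A^-6 + A^-10
Summing the groups: <K> = A^14 - 2*A^10 + 2*A^6 - 2*A^2 + 2*A^-2 - A^-6 + A^-10
Normalise by the writhe: (-A^3)^(-w) = (-A^3)^(2) = A^6, so f(A) = A^6 * <K> = A^20 - 2*A^16 + 2*A^12 - 2*A^8 + 2*A^4 - 1 + A^-4.
Substitute A = t^(-1/4), i.e. A^e → t^(-e/4): V(t) = t - 1 + 2*t^-1 - 2*t^-2 + 2*t^-3 - 2*t^-4 + t^-5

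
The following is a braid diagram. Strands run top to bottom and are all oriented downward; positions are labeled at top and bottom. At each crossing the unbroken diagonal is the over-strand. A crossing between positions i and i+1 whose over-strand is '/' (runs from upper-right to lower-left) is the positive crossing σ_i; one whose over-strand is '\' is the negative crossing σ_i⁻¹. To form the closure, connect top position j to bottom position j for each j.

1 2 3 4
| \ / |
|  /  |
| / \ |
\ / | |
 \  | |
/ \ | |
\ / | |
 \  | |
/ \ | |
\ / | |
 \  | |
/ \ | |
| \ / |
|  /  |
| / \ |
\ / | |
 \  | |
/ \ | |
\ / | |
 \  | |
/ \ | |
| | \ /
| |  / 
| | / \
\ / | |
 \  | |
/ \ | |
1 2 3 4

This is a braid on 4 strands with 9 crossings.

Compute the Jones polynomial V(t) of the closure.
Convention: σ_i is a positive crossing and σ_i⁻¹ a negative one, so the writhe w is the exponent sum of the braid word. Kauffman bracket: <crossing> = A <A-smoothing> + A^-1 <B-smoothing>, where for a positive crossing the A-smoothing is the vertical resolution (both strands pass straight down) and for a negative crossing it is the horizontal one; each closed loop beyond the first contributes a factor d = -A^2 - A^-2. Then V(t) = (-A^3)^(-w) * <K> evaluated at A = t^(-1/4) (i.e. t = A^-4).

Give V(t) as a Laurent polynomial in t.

Reading the diagram top to bottom ('/'-over between positions i,i+1 = s_i, '\'-over = s_i^-1): braid word = s2 s1^-1 s1^-1 s1^-1 s2 s1^-1 s1^-1 s3 s1^-1.
Braid: s2 s1^-1 s1^-1 s1^-1 s2 s1^-1 s1^-1 s3 s1^-1 on 4 strands, 9 crossings.
Writhe w = (#positive) - (#negative) = 3 - 6 = -3.
State-sum expansion of <K>. There are 2^9 = 512 states.
For each crossing: s=0 is the vertical smoothing, s=1 horizontal. Crossing k contributes A^(sign_k * (1 - 2*s_k)); loop factor d = -A^2 - A^-2.
Tabulate the states by total A-exponent and number of loops L (A-exp: L × count):
  A^9: L=8 ×1
  A^7: L=7 ×9
  A^5: L=6 ×36
  A^3: L=5 ×84
  A^1: L=4 ×126
  A^-1: L=3 ×124, L=5 ×2
  A^-3: L=2 ×75, L=4 ×9
  A^-5: L=1 ×21, L=3 ×15
  A^-7: L=2 ×8, L=4 ×1
  A^-9: L=3 ×1
Each group contributes A^e * Σ count * d^(L-1):
Powers of d = -A^2 - A^-2: d^2 = A^4 + 2 + A^-4; d^3 = -A^6 - 3*A^2 - 3*A^-2 - A^-6; d^4 = A^8 + 4*A^4 + 6 + 4*A^-4 + A^-8; d^5 = -A^10 - 5*A^6 - 10*A^2 - 10*A^-2 - 5*A^-6 - A^-10; d^6 = A^12 + 6*A^8 + 15*A^4 + 20 + 15*A^-4 + 6*A^-8 + A^-12; d^7 = -A^14 - 7*A^10 - 21*A^6 - 35*A^2 - 35*A^-2 - 21*A^-6 - 7*A^-10 - A^-14.
  A^9 * (d^7) = -A^23 - 7*A^19 - 21*A^15 - 35*A^11 - 35*A^7 - 21*A^3 - 7*A^-1 - A^-5
  A^7 * (9*d^6) = 9*A^19 + 54*A^15 + 135*A^11 + 180*A^7 + 135*A^3 + 54*A^-1 + 9*A^-5
  A^5 * (36*d^5) = -36*A^15 - 180*A^11 - 360*A^7 - 360*A^3 - 180*A^-1 - 36*A^-5
  A^3 * (84*d^4) = 84*A^11 + 336*A^7 + 504*A^3 + 336*A^-1 + 84*A^-5
  A^1 * (126*d^3) = -126*A^7 - 378*A^3 - 378*A^-1 - 126*A^-5
  A^-1 * (124*d^2 + 2*d^4) = 2*A^7 + 132*A^3 + 260*A^-1 + 132*A^-5 + 2*A^-9
  A^-3 * (75*d + 9*d^3) = -9*A^3 - 102*A^-1 - 102*A^-5 - 9*A^-9
  A^-5 * (21 + 15*d^2) = 15*A^-1 + 51*A^-5 + 15*A^-9
  A^-7 * (8*d + d^3) = -A^-1 - 11*A^-5 - 11*A^-9 - A^-13
  A^-9 * (d^2) = A^-5 + 2*A^-9 + A^-13
Summing the groups: <K> = -A^23 + 2*A^19 - 3*A^15 + 4*A^11 - 3*A^7 + 3*A^3 - 3*A^-1 + A^-5 - A^-9
Normalise by the writhe: (-A^3)^(-w) = (-A^3)^(3) = -A^9, so f(A) = -A^9 * <K> = A^32 - 2*A^28 + 3*A^24 - 4*A^20 + 3*A^16 - 3*A^12 + 3*A^8 - A^4 + 1.
Substitute A = t^(-1/4), i.e. A^e → t^(-e/4): V(t) = 1 - t^-1 + 3*t^-2 - 3*t^-3 + 3*t^-4 - 4*t^-5 + 3*t^-6 - 2*t^-7 + t^-8

Answer: 1 - t^-1 + 3*t^-2 - 3*t^-3 + 3*t^-4 - 4*t^-5 + 3*t^-6 - 2*t^-7 + t^-8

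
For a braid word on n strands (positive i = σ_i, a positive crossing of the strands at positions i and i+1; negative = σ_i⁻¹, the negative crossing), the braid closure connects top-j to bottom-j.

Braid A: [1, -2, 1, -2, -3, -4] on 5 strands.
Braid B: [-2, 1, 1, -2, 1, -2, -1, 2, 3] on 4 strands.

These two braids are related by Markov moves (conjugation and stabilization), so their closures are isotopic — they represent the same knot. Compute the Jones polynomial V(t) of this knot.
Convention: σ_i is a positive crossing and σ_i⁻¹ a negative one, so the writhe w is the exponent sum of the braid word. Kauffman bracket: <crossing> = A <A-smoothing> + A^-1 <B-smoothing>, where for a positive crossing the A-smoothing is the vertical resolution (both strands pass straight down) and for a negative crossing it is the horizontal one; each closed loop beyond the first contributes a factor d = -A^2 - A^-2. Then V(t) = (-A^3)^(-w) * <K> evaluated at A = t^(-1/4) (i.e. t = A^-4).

t^2 - t + 1 - t^-1 + t^-2

Derivation:
Markov-equivalent braids have isotopic closures, hence identical knot invariants. Strip the Markov moves from each word to reach a common short braid β, then compute V(t) once on β.
Braid A: s1 s2^-1 s1 s2^-1 s3^-1 s4^-1 on 5 strands reduces by inverse Markov moves (closure unchanged at each step):
  Destabilize: the word has the form β·s4^-1 where s4^-1 occurs only as the final letter (β ∈ B_4); drop it and the last strand → 4 strands.
  Destabilize: the word has the form β·s3^-1 where s3^-1 occurs only as the final letter (β ∈ B_3); drop it and the last strand → 3 strands.
Reduced to β = s1 s2^-1 s1 s2^-1 on 3 strands, 4 crossings.
Braid B: s2^-1 s1 s1 s2^-1 s1 s2^-1 s1^-1 s2 s3 on 4 strands reduces by inverse Markov moves (closure unchanged at each step):
  Destabilize: the word has the form β·s3 where s3 occurs only as the final letter (β ∈ B_3); drop it and the last strand → 3 strands.
  Deconjugate: the word is γ·β·γ⁻¹ with γ = s2^-1 s1 (prefix) and γ⁻¹ = s1^-1 s2 (suffix); strip both.
Reduced to β = s1 s2^-1 s1 s2^-1 on 3 strands, 4 crossings.
Both give the same β = s1 s2^-1 s1 s2^-1 on 3 strands, so one state sum suffices:
Braid: s1 s2^-1 s1 s2^-1 on 3 strands, 4 crossings.
Writhe w = (#positive) - (#negative) = 2 - 2 = 0.
State-sum expansion of <K>. There are 2^4 = 16 states.
Smooth each crossing (0=||, 1=⌣⌢); contribution A^(Σ sign_k(1-2s_k)) * d^(L-1).
  state 0000: A-exp=+0, loops=3, term = A^0 * d^2
  state 0001: A-exp=+2, loops=2, term = A^2 * d^1
  state 0010: A-exp=-2, loops=2, term = A^-2 * d^1
  state 0011: A-exp=+0, loops=1, term = A^0 * d^0
  state 0100: A-exp=+2, loops=2, term = A^2 * d^1
  state 0101: A-exp=+4, loops=3, term = A^4 * d^2
  state 0110: A-exp=+0, loops=1, term = A^0 * d^0
  state 0111: A-exp=+2, loops=2, term = A^2 * d^1
  state 1000: A-exp=-2, loops=2, term = A^-2 * d^1
  state 1001: A-exp=+0, loops=1, term = A^0 * d^0
  state 1010: A-exp=-4, loops=3, term = A^-4 * d^2
  state 1011: A-exp=-2, loops=2, term = A^-2 * d^1
  state 1100: A-exp=+0, loops=1, term = A^0 * d^0
  state 1101: A-exp=+2, loops=2, term = A^2 * d^1
  state 1110: A-exp=-2, loops=2, term = A^-2 * d^1
  state 1111: A-exp=+0, loops=1, term = A^0 * d^0
Collect the terms by A-exponent (count of states per loop number):
Powers of d = -A^2 - A^-2: d^2 = A^4 + 2 + A^-4.
  A^4 * (d^2) = A^8 + 2*A^4 + 1
  A^2 * (4*d) = -4*A^4 - 4
  A^0 * (5 + d^2) = A^4 + 7 + A^-4
  A^-2 * (4*d) = -4 - 4*A^-4
  A^-4 * (d^2) = 1 + 2*A^-4 + A^-8
Summing the groups: <K> = A^8 - A^4 + 1 - A^-4 + A^-8
Normalise by the writhe: (-A^3)^(-w) = (-A^3)^(0) = 1, so f(A) = 1 * <K> = A^8 - A^4 + 1 - A^-4 + A^-8.
Substitute A = t^(-1/4), i.e. A^e → t^(-e/4): V(t) = t^2 - t + 1 - t^-1 + t^-2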